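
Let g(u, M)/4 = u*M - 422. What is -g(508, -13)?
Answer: 28104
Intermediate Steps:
g(u, M) = -1688 + 4*M*u (g(u, M) = 4*(u*M - 422) = 4*(M*u - 422) = 4*(-422 + M*u) = -1688 + 4*M*u)
-g(508, -13) = -(-1688 + 4*(-13)*508) = -(-1688 - 26416) = -1*(-28104) = 28104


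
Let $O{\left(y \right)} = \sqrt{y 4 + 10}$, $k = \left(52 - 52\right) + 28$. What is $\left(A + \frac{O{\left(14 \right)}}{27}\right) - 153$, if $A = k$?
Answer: $-125 + \frac{\sqrt{66}}{27} \approx -124.7$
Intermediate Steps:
$k = 28$ ($k = 0 + 28 = 28$)
$A = 28$
$O{\left(y \right)} = \sqrt{10 + 4 y}$ ($O{\left(y \right)} = \sqrt{4 y + 10} = \sqrt{10 + 4 y}$)
$\left(A + \frac{O{\left(14 \right)}}{27}\right) - 153 = \left(28 + \frac{\sqrt{10 + 4 \cdot 14}}{27}\right) - 153 = \left(28 + \sqrt{10 + 56} \cdot \frac{1}{27}\right) - 153 = \left(28 + \sqrt{66} \cdot \frac{1}{27}\right) - 153 = \left(28 + \frac{\sqrt{66}}{27}\right) - 153 = -125 + \frac{\sqrt{66}}{27}$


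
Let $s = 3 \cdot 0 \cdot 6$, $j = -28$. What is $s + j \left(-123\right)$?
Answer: $3444$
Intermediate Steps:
$s = 0$ ($s = 0 \cdot 6 = 0$)
$s + j \left(-123\right) = 0 - -3444 = 0 + 3444 = 3444$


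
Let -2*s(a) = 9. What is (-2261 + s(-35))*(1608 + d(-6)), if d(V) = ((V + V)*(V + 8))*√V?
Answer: -3642924 + 54372*I*√6 ≈ -3.6429e+6 + 1.3318e+5*I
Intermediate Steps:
s(a) = -9/2 (s(a) = -½*9 = -9/2)
d(V) = 2*V^(3/2)*(8 + V) (d(V) = ((2*V)*(8 + V))*√V = (2*V*(8 + V))*√V = 2*V^(3/2)*(8 + V))
(-2261 + s(-35))*(1608 + d(-6)) = (-2261 - 9/2)*(1608 + 2*(-6)^(3/2)*(8 - 6)) = -4531*(1608 + 2*(-6*I*√6)*2)/2 = -4531*(1608 - 24*I*√6)/2 = -3642924 + 54372*I*√6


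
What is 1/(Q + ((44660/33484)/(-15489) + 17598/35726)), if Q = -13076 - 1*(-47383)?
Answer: 210553485327/7223562117930515 ≈ 2.9148e-5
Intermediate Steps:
Q = 34307 (Q = -13076 + 47383 = 34307)
1/(Q + ((44660/33484)/(-15489) + 17598/35726)) = 1/(34307 + ((44660/33484)/(-15489) + 17598/35726)) = 1/(34307 + ((44660*(1/33484))*(-1/15489) + 17598*(1/35726))) = 1/(34307 + ((1015/761)*(-1/15489) + 8799/17863)) = 1/(34307 + (-1015/11787129 + 8799/17863)) = 1/(34307 + 103696817126/210553485327) = 1/(7223562117930515/210553485327) = 210553485327/7223562117930515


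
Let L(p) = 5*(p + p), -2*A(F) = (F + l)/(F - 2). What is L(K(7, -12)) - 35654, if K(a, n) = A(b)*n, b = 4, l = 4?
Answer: -35414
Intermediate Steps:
A(F) = -(4 + F)/(2*(-2 + F)) (A(F) = -(F + 4)/(2*(F - 2)) = -(4 + F)/(2*(-2 + F)))
K(a, n) = -2*n (K(a, n) = ((-4 - 1*4)/(2*(-2 + 4)))*n = ((1/2)*(-4 - 4)/2)*n = ((1/2)*(1/2)*(-8))*n = -2*n)
L(p) = 10*p (L(p) = 5*(2*p) = 10*p)
L(K(7, -12)) - 35654 = 10*(-2*(-12)) - 35654 = 10*24 - 35654 = 240 - 35654 = -35414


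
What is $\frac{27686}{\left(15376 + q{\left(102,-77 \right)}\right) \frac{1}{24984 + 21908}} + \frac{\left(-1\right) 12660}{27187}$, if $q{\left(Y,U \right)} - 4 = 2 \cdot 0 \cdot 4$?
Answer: $\frac{8823845005186}{104534015} \approx 84411.0$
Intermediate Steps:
$q{\left(Y,U \right)} = 4$ ($q{\left(Y,U \right)} = 4 + 2 \cdot 0 \cdot 4 = 4 + 0 \cdot 4 = 4 + 0 = 4$)
$\frac{27686}{\left(15376 + q{\left(102,-77 \right)}\right) \frac{1}{24984 + 21908}} + \frac{\left(-1\right) 12660}{27187} = \frac{27686}{\left(15376 + 4\right) \frac{1}{24984 + 21908}} + \frac{\left(-1\right) 12660}{27187} = \frac{27686}{15380 \cdot \frac{1}{46892}} - \frac{12660}{27187} = \frac{27686}{\frac{3845}{11723}} - \frac{12660}{27187} = 27686 \cdot \frac{11723}{3845} - \frac{12660}{27187} = \frac{324562978}{3845} - \frac{12660}{27187} = \frac{8823845005186}{104534015}$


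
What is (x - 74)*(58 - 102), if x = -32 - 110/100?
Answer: 23562/5 ≈ 4712.4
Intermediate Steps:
x = -331/10 (x = -32 - 110/100 = -32 - 1*11/10 = -32 - 11/10 = -331/10 ≈ -33.100)
(x - 74)*(58 - 102) = (-331/10 - 74)*(58 - 102) = -1071/10*(-44) = 23562/5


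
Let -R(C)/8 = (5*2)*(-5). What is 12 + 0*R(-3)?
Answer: 12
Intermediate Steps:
R(C) = 400 (R(C) = -8*5*2*(-5) = -80*(-5) = -8*(-50) = 400)
12 + 0*R(-3) = 12 + 0*400 = 12 + 0 = 12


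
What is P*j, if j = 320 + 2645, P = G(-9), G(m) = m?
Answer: -26685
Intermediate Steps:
P = -9
j = 2965
P*j = -9*2965 = -26685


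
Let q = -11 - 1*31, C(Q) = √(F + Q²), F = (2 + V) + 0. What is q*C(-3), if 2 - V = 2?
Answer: -42*√11 ≈ -139.30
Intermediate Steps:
V = 0 (V = 2 - 1*2 = 2 - 2 = 0)
F = 2 (F = (2 + 0) + 0 = 2 + 0 = 2)
C(Q) = √(2 + Q²)
q = -42 (q = -11 - 31 = -42)
q*C(-3) = -42*√(2 + (-3)²) = -42*√(2 + 9) = -42*√11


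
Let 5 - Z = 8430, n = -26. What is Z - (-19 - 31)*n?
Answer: -9725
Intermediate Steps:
Z = -8425 (Z = 5 - 1*8430 = 5 - 8430 = -8425)
Z - (-19 - 31)*n = -8425 - (-19 - 31)*(-26) = -8425 - (-50)*(-26) = -8425 - 1*1300 = -8425 - 1300 = -9725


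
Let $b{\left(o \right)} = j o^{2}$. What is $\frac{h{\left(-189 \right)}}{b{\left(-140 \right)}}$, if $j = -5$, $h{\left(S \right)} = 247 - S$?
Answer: $- \frac{109}{24500} \approx -0.004449$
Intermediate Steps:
$b{\left(o \right)} = - 5 o^{2}$
$\frac{h{\left(-189 \right)}}{b{\left(-140 \right)}} = \frac{247 - -189}{\left(-5\right) \left(-140\right)^{2}} = \frac{247 + 189}{\left(-5\right) 19600} = \frac{436}{-98000} = 436 \left(- \frac{1}{98000}\right) = - \frac{109}{24500}$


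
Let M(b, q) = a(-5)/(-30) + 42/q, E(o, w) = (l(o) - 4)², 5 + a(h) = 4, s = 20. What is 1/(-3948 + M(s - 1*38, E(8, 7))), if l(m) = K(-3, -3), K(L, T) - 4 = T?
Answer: -10/39433 ≈ -0.00025359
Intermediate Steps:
K(L, T) = 4 + T
l(m) = 1 (l(m) = 4 - 3 = 1)
a(h) = -1 (a(h) = -5 + 4 = -1)
E(o, w) = 9 (E(o, w) = (1 - 4)² = (-3)² = 9)
M(b, q) = 1/30 + 42/q (M(b, q) = -1/(-30) + 42/q = -1*(-1/30) + 42/q = 1/30 + 42/q)
1/(-3948 + M(s - 1*38, E(8, 7))) = 1/(-3948 + (1/30)*(1260 + 9)/9) = 1/(-3948 + (1/30)*(⅑)*1269) = 1/(-3948 + 47/10) = 1/(-39433/10) = -10/39433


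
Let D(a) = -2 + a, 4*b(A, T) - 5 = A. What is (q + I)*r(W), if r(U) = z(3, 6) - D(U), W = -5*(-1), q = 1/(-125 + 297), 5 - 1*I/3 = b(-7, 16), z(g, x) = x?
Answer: 8517/172 ≈ 49.517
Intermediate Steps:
b(A, T) = 5/4 + A/4
I = 33/2 (I = 15 - 3*(5/4 + (1/4)*(-7)) = 15 - 3*(5/4 - 7/4) = 15 - 3*(-1/2) = 15 + 3/2 = 33/2 ≈ 16.500)
q = 1/172 ≈ 0.0058140
W = 5
r(U) = 8 - U (r(U) = 6 - (-2 + U) = 6 + (2 - U) = 8 - U)
(q + I)*r(W) = (1/172 + 33/2)*(8 - 1*5) = 2839*(8 - 5)/172 = (2839/172)*3 = 8517/172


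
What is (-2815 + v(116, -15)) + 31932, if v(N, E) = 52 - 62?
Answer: 29107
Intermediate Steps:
v(N, E) = -10
(-2815 + v(116, -15)) + 31932 = (-2815 - 10) + 31932 = -2825 + 31932 = 29107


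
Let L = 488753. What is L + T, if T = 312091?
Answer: 800844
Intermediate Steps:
L + T = 488753 + 312091 = 800844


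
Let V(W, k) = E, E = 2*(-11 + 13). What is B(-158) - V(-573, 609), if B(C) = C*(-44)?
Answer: 6948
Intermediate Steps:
B(C) = -44*C
E = 4 (E = 2*2 = 4)
V(W, k) = 4
B(-158) - V(-573, 609) = -44*(-158) - 1*4 = 6952 - 4 = 6948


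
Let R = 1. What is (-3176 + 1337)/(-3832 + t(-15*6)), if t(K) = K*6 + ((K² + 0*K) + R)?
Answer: -613/1243 ≈ -0.49316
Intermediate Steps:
t(K) = 1 + K² + 6*K (t(K) = K*6 + ((K² + 0*K) + 1) = 6*K + ((K² + 0) + 1) = 6*K + (K² + 1) = 6*K + (1 + K²) = 1 + K² + 6*K)
(-3176 + 1337)/(-3832 + t(-15*6)) = (-3176 + 1337)/(-3832 + (1 + (-15*6)² + 6*(-15*6))) = -1839/(-3832 + (1 + (-90)² + 6*(-90))) = -1839/(-3832 + (1 + 8100 - 540)) = -1839/(-3832 + 7561) = -1839/3729 = -1839*1/3729 = -613/1243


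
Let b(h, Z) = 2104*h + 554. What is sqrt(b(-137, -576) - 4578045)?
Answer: I*sqrt(4865739) ≈ 2205.8*I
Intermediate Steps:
b(h, Z) = 554 + 2104*h
sqrt(b(-137, -576) - 4578045) = sqrt((554 + 2104*(-137)) - 4578045) = sqrt((554 - 288248) - 4578045) = sqrt(-287694 - 4578045) = sqrt(-4865739) = I*sqrt(4865739)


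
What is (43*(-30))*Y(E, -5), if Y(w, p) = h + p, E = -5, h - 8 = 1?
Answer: -5160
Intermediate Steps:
h = 9 (h = 8 + 1 = 9)
Y(w, p) = 9 + p
(43*(-30))*Y(E, -5) = (43*(-30))*(9 - 5) = -1290*4 = -5160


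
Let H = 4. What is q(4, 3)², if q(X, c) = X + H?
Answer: 64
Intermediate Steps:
q(X, c) = 4 + X (q(X, c) = X + 4 = 4 + X)
q(4, 3)² = (4 + 4)² = 8² = 64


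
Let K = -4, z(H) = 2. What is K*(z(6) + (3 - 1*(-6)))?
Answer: -44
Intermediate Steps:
K*(z(6) + (3 - 1*(-6))) = -4*(2 + (3 - 1*(-6))) = -4*(2 + (3 + 6)) = -4*(2 + 9) = -4*11 = -44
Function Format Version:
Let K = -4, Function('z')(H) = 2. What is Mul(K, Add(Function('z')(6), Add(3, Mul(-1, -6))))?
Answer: -44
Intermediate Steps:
Mul(K, Add(Function('z')(6), Add(3, Mul(-1, -6)))) = Mul(-4, Add(2, Add(3, Mul(-1, -6)))) = Mul(-4, Add(2, Add(3, 6))) = Mul(-4, Add(2, 9)) = Mul(-4, 11) = -44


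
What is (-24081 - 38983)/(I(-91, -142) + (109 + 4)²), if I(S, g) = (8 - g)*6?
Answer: -63064/13669 ≈ -4.6136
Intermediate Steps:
I(S, g) = 48 - 6*g
(-24081 - 38983)/(I(-91, -142) + (109 + 4)²) = (-24081 - 38983)/((48 - 6*(-142)) + (109 + 4)²) = -63064/((48 + 852) + 113²) = -63064/(900 + 12769) = -63064/13669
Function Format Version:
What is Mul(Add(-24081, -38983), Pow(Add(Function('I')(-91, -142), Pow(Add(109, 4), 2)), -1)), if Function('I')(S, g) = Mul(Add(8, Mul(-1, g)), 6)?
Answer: Rational(-63064, 13669) ≈ -4.6136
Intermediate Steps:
Function('I')(S, g) = Add(48, Mul(-6, g))
Mul(Add(-24081, -38983), Pow(Add(Function('I')(-91, -142), Pow(Add(109, 4), 2)), -1)) = Mul(Add(-24081, -38983), Pow(Add(Add(48, Mul(-6, -142)), Pow(Add(109, 4), 2)), -1)) = Mul(-63064, Pow(Add(Add(48, 852), Pow(113, 2)), -1)) = Mul(-63064, Pow(Add(900, 12769), -1)) = Mul(-63064, Pow(13669, -1)) = Mul(-63064, Rational(1, 13669)) = Rational(-63064, 13669)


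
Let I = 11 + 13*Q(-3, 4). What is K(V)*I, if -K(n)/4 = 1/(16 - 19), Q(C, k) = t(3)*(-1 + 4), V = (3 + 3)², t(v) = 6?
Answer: 980/3 ≈ 326.67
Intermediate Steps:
V = 36 (V = 6² = 36)
Q(C, k) = 18 (Q(C, k) = 6*(-1 + 4) = 6*3 = 18)
K(n) = 4/3 (K(n) = -4/(16 - 19) = -4/(-3) = -4*(-⅓) = 4/3)
I = 245 (I = 11 + 13*18 = 11 + 234 = 245)
K(V)*I = (4/3)*245 = 980/3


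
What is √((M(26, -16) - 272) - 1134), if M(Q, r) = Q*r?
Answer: I*√1822 ≈ 42.685*I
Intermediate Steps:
√((M(26, -16) - 272) - 1134) = √((26*(-16) - 272) - 1134) = √((-416 - 272) - 1134) = √(-688 - 1134) = √(-1822) = I*√1822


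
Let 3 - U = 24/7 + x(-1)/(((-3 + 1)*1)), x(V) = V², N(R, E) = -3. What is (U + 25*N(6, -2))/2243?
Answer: -1049/31402 ≈ -0.033406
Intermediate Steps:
U = 1/14 (U = 3 - (24/7 + (-1)²/(((-3 + 1)*1))) = 3 - (24*(⅐) + 1/(-2*1)) = 3 - (24/7 + 1/(-2)) = 3 - (24/7 + 1*(-½)) = 3 - (24/7 - ½) = 3 - 1*41/14 = 3 - 41/14 = 1/14 ≈ 0.071429)
(U + 25*N(6, -2))/2243 = (1/14 + 25*(-3))/2243 = (1/14 - 75)*(1/2243) = -1049/14*1/2243 = -1049/31402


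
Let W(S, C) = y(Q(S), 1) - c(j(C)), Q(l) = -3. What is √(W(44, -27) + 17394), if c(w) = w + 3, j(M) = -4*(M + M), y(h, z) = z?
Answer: 2*√4294 ≈ 131.06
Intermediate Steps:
j(M) = -8*M
c(w) = 3 + w
W(S, C) = -2 + 8*C (W(S, C) = 1 - (3 - 8*C) = 1 + (-3 + 8*C) = -2 + 8*C)
√(W(44, -27) + 17394) = √((-2 + 8*(-27)) + 17394) = √((-2 - 216) + 17394) = √(-218 + 17394) = √17176 = 2*√4294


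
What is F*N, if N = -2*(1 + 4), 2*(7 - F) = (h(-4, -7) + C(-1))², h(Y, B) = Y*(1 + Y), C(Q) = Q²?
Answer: 775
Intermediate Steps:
F = -155/2 (F = 7 - (-4*(1 - 4) + (-1)²)²/2 = 7 - (-4*(-3) + 1)²/2 = 7 - (12 + 1)²/2 = 7 - ½*13² = 7 - ½*169 = 7 - 169/2 = -155/2 ≈ -77.500)
N = -10 (N = -2*5 = -10)
F*N = -155/2*(-10) = 775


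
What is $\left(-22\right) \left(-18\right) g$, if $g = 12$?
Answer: $4752$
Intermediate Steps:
$\left(-22\right) \left(-18\right) g = \left(-22\right) \left(-18\right) 12 = 396 \cdot 12 = 4752$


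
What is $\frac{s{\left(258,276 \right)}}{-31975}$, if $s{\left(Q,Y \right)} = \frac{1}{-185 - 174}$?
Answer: $\frac{1}{11479025} \approx 8.7115 \cdot 10^{-8}$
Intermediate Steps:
$s{\left(Q,Y \right)} = - \frac{1}{359}$ ($s{\left(Q,Y \right)} = \frac{1}{-359} = - \frac{1}{359}$)
$\frac{s{\left(258,276 \right)}}{-31975} = - \frac{1}{359 \left(-31975\right)} = \left(- \frac{1}{359}\right) \left(- \frac{1}{31975}\right) = \frac{1}{11479025}$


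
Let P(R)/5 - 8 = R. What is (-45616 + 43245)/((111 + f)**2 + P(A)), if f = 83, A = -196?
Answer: -2371/36696 ≈ -0.064612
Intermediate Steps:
P(R) = 40 + 5*R
(-45616 + 43245)/((111 + f)**2 + P(A)) = (-45616 + 43245)/((111 + 83)**2 + (40 + 5*(-196))) = -2371/(194**2 + (40 - 980)) = -2371/(37636 - 940) = -2371/36696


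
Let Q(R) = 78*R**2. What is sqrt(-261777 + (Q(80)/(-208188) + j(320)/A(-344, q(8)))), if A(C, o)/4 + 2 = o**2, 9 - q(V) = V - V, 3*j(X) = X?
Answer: I*sqrt(491742767401181817)/1370571 ≈ 511.64*I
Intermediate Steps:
j(X) = X/3
q(V) = 9 (q(V) = 9 - (V - V) = 9 - 1*0 = 9 + 0 = 9)
A(C, o) = -8 + 4*o**2
sqrt(-261777 + (Q(80)/(-208188) + j(320)/A(-344, q(8)))) = sqrt(-261777 + ((78*80**2)/(-208188) + ((1/3)*320)/(-8 + 4*9**2))) = sqrt(-261777 + ((78*6400)*(-1/208188) + 320/(3*(-8 + 4*81)))) = sqrt(-261777 + (499200*(-1/208188) + 320/(3*(-8 + 324)))) = sqrt(-261777 + (-41600/17349 + (320/3)/316)) = sqrt(-261777 + (-41600/17349 + (320/3)*(1/316))) = sqrt(-261777 + (-41600/17349 + 80/237)) = sqrt(-261777 - 2823760/1370571) = sqrt(-358786788427/1370571) = I*sqrt(491742767401181817)/1370571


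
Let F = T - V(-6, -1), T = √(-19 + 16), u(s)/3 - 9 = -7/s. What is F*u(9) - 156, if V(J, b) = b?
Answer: -394/3 + 74*I*√3/3 ≈ -131.33 + 42.724*I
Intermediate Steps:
u(s) = 27 - 21/s (u(s) = 27 + 3*(-7/s) = 27 - 21/s)
T = I*√3 (T = √(-3) = I*√3 ≈ 1.732*I)
F = 1 + I*√3 (F = I*√3 - 1*(-1) = I*√3 + 1 = 1 + I*√3 ≈ 1.0 + 1.732*I)
F*u(9) - 156 = (1 + I*√3)*(27 - 21/9) - 156 = (1 + I*√3)*(27 - 21*⅑) - 156 = (1 + I*√3)*(27 - 7/3) - 156 = (1 + I*√3)*(74/3) - 156 = (74/3 + 74*I*√3/3) - 156 = -394/3 + 74*I*√3/3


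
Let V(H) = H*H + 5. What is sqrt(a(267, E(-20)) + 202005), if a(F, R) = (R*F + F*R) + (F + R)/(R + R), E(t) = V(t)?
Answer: sqrt(847008555)/45 ≈ 646.74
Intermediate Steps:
V(H) = 5 + H**2 (V(H) = H**2 + 5 = 5 + H**2)
E(t) = 5 + t**2
a(F, R) = (F + R)/(2*R) + 2*F*R (a(F, R) = (F*R + F*R) + (F + R)/((2*R)) = 2*F*R + (F + R)*(1/(2*R)) = 2*F*R + (F + R)/(2*R) = (F + R)/(2*R) + 2*F*R)
sqrt(a(267, E(-20)) + 202005) = sqrt((267 + (5 + (-20)**2)*(1 + 4*267*(5 + (-20)**2)))/(2*(5 + (-20)**2)) + 202005) = sqrt((267 + (5 + 400)*(1 + 4*267*(5 + 400)))/(2*(5 + 400)) + 202005) = sqrt((1/2)*(267 + 405*(1 + 4*267*405))/405 + 202005) = sqrt((1/2)*(1/405)*(267 + 405*(1 + 432540)) + 202005) = sqrt((1/2)*(1/405)*(267 + 405*432541) + 202005) = sqrt((1/2)*(1/405)*(267 + 175179105) + 202005) = sqrt((1/2)*(1/405)*175179372 + 202005) = sqrt(29196562/135 + 202005) = sqrt(56467237/135) = sqrt(847008555)/45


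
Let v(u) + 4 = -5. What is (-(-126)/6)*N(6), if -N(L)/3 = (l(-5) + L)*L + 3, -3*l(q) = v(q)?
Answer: -3591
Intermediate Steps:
v(u) = -9 (v(u) = -4 - 5 = -9)
l(q) = 3 (l(q) = -⅓*(-9) = 3)
N(L) = -9 - 3*L*(3 + L) (N(L) = -3*((3 + L)*L + 3) = -3*(L*(3 + L) + 3) = -3*(3 + L*(3 + L)) = -9 - 3*L*(3 + L))
(-(-126)/6)*N(6) = (-(-126)/6)*(-9 - 9*6 - 3*6²) = (-(-126)/6)*(-9 - 54 - 3*36) = (-21*(-1))*(-9 - 54 - 108) = 21*(-171) = -3591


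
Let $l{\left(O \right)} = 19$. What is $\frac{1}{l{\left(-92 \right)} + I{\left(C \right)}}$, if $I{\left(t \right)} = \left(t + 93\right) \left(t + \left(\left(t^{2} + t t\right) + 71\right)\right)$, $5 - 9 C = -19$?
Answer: $\frac{27}{227530} \approx 0.00011867$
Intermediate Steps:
$C = \frac{8}{3}$ ($C = \frac{5}{9} - - \frac{19}{9} = \frac{5}{9} + \frac{19}{9} = \frac{8}{3} \approx 2.6667$)
$I{\left(t \right)} = \left(93 + t\right) \left(71 + t + 2 t^{2}\right)$ ($I{\left(t \right)} = \left(93 + t\right) \left(t + \left(\left(t^{2} + t^{2}\right) + 71\right)\right) = \left(93 + t\right) \left(t + \left(2 t^{2} + 71\right)\right) = \left(93 + t\right) \left(t + \left(71 + 2 t^{2}\right)\right) = \left(93 + t\right) \left(71 + t + 2 t^{2}\right)$)
$\frac{1}{l{\left(-92 \right)} + I{\left(C \right)}} = \frac{1}{19 + \left(6603 + 2 \left(\frac{8}{3}\right)^{3} + 164 \cdot \frac{8}{3} + 187 \left(\frac{8}{3}\right)^{2}\right)} = \frac{1}{19 + \left(6603 + 2 \cdot \frac{512}{27} + \frac{1312}{3} + 187 \cdot \frac{64}{9}\right)} = \frac{1}{19 + \left(6603 + \frac{1024}{27} + \frac{1312}{3} + \frac{11968}{9}\right)} = \frac{1}{19 + \frac{227017}{27}} = \frac{1}{\frac{227530}{27}} = \frac{27}{227530}$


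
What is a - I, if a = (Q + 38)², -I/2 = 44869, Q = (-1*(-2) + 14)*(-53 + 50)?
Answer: 89838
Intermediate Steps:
Q = -48 (Q = (2 + 14)*(-3) = 16*(-3) = -48)
I = -89738 (I = -2*44869 = -89738)
a = 100 (a = (-48 + 38)² = (-10)² = 100)
a - I = 100 - 1*(-89738) = 100 + 89738 = 89838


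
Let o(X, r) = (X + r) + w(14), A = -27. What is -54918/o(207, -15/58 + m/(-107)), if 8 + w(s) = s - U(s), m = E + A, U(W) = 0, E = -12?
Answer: -113607036/440845 ≈ -257.70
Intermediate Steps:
m = -39 (m = -12 - 27 = -39)
w(s) = -8 + s (w(s) = -8 + (s - 1*0) = -8 + (s + 0) = -8 + s)
o(X, r) = 6 + X + r (o(X, r) = (X + r) + (-8 + 14) = (X + r) + 6 = 6 + X + r)
-54918/o(207, -15/58 + m/(-107)) = -54918/(6 + 207 + (-15/58 - 39/(-107))) = -54918/(6 + 207 + (-15*1/58 - 39*(-1/107))) = -54918/(6 + 207 + (-15/58 + 39/107)) = -54918/(6 + 207 + 657/6206) = -54918/1322535/6206 = -54918*6206/1322535 = -113607036/440845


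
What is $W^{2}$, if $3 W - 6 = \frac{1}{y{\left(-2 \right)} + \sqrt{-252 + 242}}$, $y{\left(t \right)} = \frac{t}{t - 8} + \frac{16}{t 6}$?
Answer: $\frac{- 8159 i + 1740 \sqrt{10}}{- 1961 i + 510 \sqrt{10}} \approx 3.8585 - 0.36739 i$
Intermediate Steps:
$y{\left(t \right)} = \frac{8}{3 t} + \frac{t}{-8 + t}$ ($y{\left(t \right)} = \frac{t}{-8 + t} + \frac{16}{6 t} = \frac{t}{-8 + t} + 16 \frac{1}{6 t} = \frac{t}{-8 + t} + \frac{8}{3 t} = \frac{8}{3 t} + \frac{t}{-8 + t}$)
$W = 2 + \frac{1}{3 \left(- \frac{17}{15} + i \sqrt{10}\right)}$ ($W = 2 + \frac{1}{3 \left(\frac{-64 + 3 \left(-2\right)^{2} + 8 \left(-2\right)}{3 \left(-2\right) \left(-8 - 2\right)} + \sqrt{-252 + 242}\right)} = 2 + \frac{1}{3 \left(\frac{1}{3} \left(- \frac{1}{2}\right) \frac{1}{-10} \left(-64 + 3 \cdot 4 - 16\right) + \sqrt{-10}\right)} = 2 + \frac{1}{3 \left(\frac{1}{3} \left(- \frac{1}{2}\right) \left(- \frac{1}{10}\right) \left(-64 + 12 - 16\right) + i \sqrt{10}\right)} = 2 + \frac{1}{3 \left(\frac{1}{3} \left(- \frac{1}{2}\right) \left(- \frac{1}{10}\right) \left(-68\right) + i \sqrt{10}\right)} = 2 + \frac{1}{3 \left(- \frac{17}{15} + i \sqrt{10}\right)} \approx 1.9665 - 0.093411 i$)
$W^{2} = \left(\frac{4993}{2539} - \frac{75 i \sqrt{10}}{2539}\right)^{2}$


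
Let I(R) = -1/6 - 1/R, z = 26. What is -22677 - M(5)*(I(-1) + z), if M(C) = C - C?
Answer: -22677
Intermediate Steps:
I(R) = -1/6 - 1/R (I(R) = -1*1/6 - 1/R = -1/6 - 1/R)
M(C) = 0
-22677 - M(5)*(I(-1) + z) = -22677 - 0*((1/6)*(-6 - 1*(-1))/(-1) + 26) = -22677 - 0*((1/6)*(-1)*(-6 + 1) + 26) = -22677 - 0*((1/6)*(-1)*(-5) + 26) = -22677 - 0*(5/6 + 26) = -22677 - 0*161/6 = -22677 - 1*0 = -22677 + 0 = -22677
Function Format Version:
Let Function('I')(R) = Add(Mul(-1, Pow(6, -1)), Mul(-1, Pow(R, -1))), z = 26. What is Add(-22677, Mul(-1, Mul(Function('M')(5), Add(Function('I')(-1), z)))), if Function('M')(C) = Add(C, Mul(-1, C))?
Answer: -22677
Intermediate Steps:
Function('I')(R) = Add(Rational(-1, 6), Mul(-1, Pow(R, -1))) (Function('I')(R) = Add(Mul(-1, Rational(1, 6)), Mul(-1, Pow(R, -1))) = Add(Rational(-1, 6), Mul(-1, Pow(R, -1))))
Function('M')(C) = 0
Add(-22677, Mul(-1, Mul(Function('M')(5), Add(Function('I')(-1), z)))) = Add(-22677, Mul(-1, Mul(0, Add(Mul(Rational(1, 6), Pow(-1, -1), Add(-6, Mul(-1, -1))), 26)))) = Add(-22677, Mul(-1, Mul(0, Add(Mul(Rational(1, 6), -1, Add(-6, 1)), 26)))) = Add(-22677, Mul(-1, Mul(0, Add(Mul(Rational(1, 6), -1, -5), 26)))) = Add(-22677, Mul(-1, Mul(0, Add(Rational(5, 6), 26)))) = Add(-22677, Mul(-1, Mul(0, Rational(161, 6)))) = Add(-22677, Mul(-1, 0)) = Add(-22677, 0) = -22677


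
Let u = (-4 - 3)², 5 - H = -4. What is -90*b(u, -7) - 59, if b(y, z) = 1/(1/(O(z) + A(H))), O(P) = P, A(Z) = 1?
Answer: 481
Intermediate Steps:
H = 9 (H = 5 - 1*(-4) = 5 + 4 = 9)
u = 49 (u = (-7)² = 49)
b(y, z) = 1 + z (b(y, z) = 1/(1/(z + 1)) = 1/(1/(1 + z)) = 1 + z)
-90*b(u, -7) - 59 = -90*(1 - 7) - 59 = -90*(-6) - 59 = 540 - 59 = 481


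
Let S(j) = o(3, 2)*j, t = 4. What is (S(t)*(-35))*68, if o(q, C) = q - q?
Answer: 0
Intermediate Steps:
o(q, C) = 0
S(j) = 0 (S(j) = 0*j = 0)
(S(t)*(-35))*68 = (0*(-35))*68 = 0*68 = 0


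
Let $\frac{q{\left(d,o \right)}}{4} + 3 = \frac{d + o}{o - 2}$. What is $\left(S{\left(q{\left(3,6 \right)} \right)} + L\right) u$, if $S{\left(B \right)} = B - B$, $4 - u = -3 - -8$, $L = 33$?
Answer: $-33$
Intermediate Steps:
$q{\left(d,o \right)} = -12 + \frac{4 \left(d + o\right)}{-2 + o}$ ($q{\left(d,o \right)} = -12 + 4 \frac{d + o}{o - 2} = -12 + 4 \frac{d + o}{-2 + o} = -12 + \frac{4 \left(d + o\right)}{-2 + o}$)
$u = -1$ ($u = 4 - \left(-3 - -8\right) = 4 - \left(-3 + 8\right) = 4 - 5 = -1$)
$S{\left(B \right)} = 0$
$\left(S{\left(q{\left(3,6 \right)} \right)} + L\right) u = \left(0 + 33\right) \left(-1\right) = 33 \left(-1\right) = -33$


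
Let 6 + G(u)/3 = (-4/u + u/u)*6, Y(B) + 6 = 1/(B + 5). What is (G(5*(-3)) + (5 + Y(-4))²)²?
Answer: 576/25 ≈ 23.040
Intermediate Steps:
Y(B) = -6 + 1/(5 + B) (Y(B) = -6 + 1/(B + 5) = -6 + 1/(5 + B))
G(u) = -72/u (G(u) = -18 + 3*((-4/u + u/u)*6) = -18 + 3*((-4/u + 1)*6) = -18 + 3*((1 - 4/u)*6) = -18 + 3*(6 - 24/u) = -18 + (18 - 72/u) = -72/u)
(G(5*(-3)) + (5 + Y(-4))²)² = (-72/(5*(-3)) + (5 + (-29 - 6*(-4))/(5 - 4))²)² = (-72/(-15) + (5 + (-29 + 24)/1)²)² = (-72*(-1/15) + (5 + 1*(-5))²)² = (24/5 + (5 - 5)²)² = (24/5 + 0²)² = (24/5 + 0)² = (24/5)² = 576/25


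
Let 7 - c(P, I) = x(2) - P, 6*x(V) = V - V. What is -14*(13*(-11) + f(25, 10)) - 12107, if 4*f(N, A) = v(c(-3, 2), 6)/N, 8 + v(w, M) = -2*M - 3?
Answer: -505089/50 ≈ -10102.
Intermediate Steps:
x(V) = 0 (x(V) = (V - V)/6 = (1/6)*0 = 0)
c(P, I) = 7 + P (c(P, I) = 7 - (0 - P) = 7 - (-1)*P = 7 + P)
v(w, M) = -11 - 2*M (v(w, M) = -8 + (-2*M - 3) = -8 + (-3 - 2*M) = -11 - 2*M)
f(N, A) = -23/(4*N) (f(N, A) = ((-11 - 2*6)/N)/4 = ((-11 - 12)/N)/4 = (-23/N)/4 = -23/(4*N))
-14*(13*(-11) + f(25, 10)) - 12107 = -14*(13*(-11) - 23/4/25) - 12107 = -14*(-143 - 23/4*1/25) - 12107 = -14*(-143 - 23/100) - 12107 = -14*(-14323/100) - 12107 = 100261/50 - 12107 = -505089/50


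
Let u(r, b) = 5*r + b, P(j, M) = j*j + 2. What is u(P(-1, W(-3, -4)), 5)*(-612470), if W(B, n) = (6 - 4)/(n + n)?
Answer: -12249400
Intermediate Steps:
W(B, n) = 1/n (W(B, n) = 2/((2*n)) = 2*(1/(2*n)) = 1/n)
P(j, M) = 2 + j**2 (P(j, M) = j**2 + 2 = 2 + j**2)
u(r, b) = b + 5*r
u(P(-1, W(-3, -4)), 5)*(-612470) = (5 + 5*(2 + (-1)**2))*(-612470) = (5 + 5*(2 + 1))*(-612470) = (5 + 5*3)*(-612470) = (5 + 15)*(-612470) = 20*(-612470) = -12249400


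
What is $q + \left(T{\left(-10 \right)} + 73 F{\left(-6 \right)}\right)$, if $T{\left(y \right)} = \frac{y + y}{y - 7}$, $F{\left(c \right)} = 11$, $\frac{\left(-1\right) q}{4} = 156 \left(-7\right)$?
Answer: $\frac{87927}{17} \approx 5172.2$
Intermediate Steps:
$q = 4368$ ($q = - 4 \cdot 156 \left(-7\right) = \left(-4\right) \left(-1092\right) = 4368$)
$T{\left(y \right)} = \frac{2 y}{-7 + y}$
$q + \left(T{\left(-10 \right)} + 73 F{\left(-6 \right)}\right) = 4368 + \left(2 \left(-10\right) \frac{1}{-7 - 10} + 73 \cdot 11\right) = 4368 + \left(2 \left(-10\right) \frac{1}{-17} + 803\right) = 4368 + \left(2 \left(-10\right) \left(- \frac{1}{17}\right) + 803\right) = 4368 + \left(\frac{20}{17} + 803\right) = 4368 + \frac{13671}{17} = \frac{87927}{17}$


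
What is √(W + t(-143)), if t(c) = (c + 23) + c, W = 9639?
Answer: 4*√586 ≈ 96.830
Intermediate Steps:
t(c) = 23 + 2*c (t(c) = (23 + c) + c = 23 + 2*c)
√(W + t(-143)) = √(9639 + (23 + 2*(-143))) = √(9639 + (23 - 286)) = √(9639 - 263) = √9376 = 4*√586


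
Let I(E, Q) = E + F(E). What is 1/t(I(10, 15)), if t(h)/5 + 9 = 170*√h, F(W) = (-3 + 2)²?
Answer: 9/1589095 + 34*√11/317819 ≈ 0.00036047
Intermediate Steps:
F(W) = 1 (F(W) = (-1)² = 1)
I(E, Q) = 1 + E (I(E, Q) = E + 1 = 1 + E)
t(h) = -45 + 850*√h (t(h) = -45 + 5*(170*√h) = -45 + 850*√h)
1/t(I(10, 15)) = 1/(-45 + 850*√(1 + 10)) = 1/(-45 + 850*√11)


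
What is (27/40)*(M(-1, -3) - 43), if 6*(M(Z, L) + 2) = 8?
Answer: -1179/40 ≈ -29.475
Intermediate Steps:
M(Z, L) = -⅔ (M(Z, L) = -2 + (⅙)*8 = -2 + 4/3 = -⅔)
(27/40)*(M(-1, -3) - 43) = (27/40)*(-⅔ - 43) = (27*(1/40))*(-131/3) = (27/40)*(-131/3) = -1179/40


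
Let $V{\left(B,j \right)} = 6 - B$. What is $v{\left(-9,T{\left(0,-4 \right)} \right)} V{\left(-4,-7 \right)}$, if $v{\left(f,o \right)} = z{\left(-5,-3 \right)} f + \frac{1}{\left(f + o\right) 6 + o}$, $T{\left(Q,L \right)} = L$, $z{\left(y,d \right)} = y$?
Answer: $\frac{18445}{41} \approx 449.88$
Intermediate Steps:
$v{\left(f,o \right)} = \frac{1}{6 f + 7 o} - 5 f$ ($v{\left(f,o \right)} = - 5 f + \frac{1}{\left(f + o\right) 6 + o} = - 5 f + \frac{1}{\left(6 f + 6 o\right) + o} = - 5 f + \frac{1}{6 f + 7 o} = \frac{1}{6 f + 7 o} - 5 f$)
$v{\left(-9,T{\left(0,-4 \right)} \right)} V{\left(-4,-7 \right)} = \frac{1 - 30 \left(-9\right)^{2} - \left(-315\right) \left(-4\right)}{6 \left(-9\right) + 7 \left(-4\right)} \left(6 - -4\right) = \frac{1 - 2430 - 1260}{-54 - 28} \left(6 + 4\right) = \frac{1 - 2430 - 1260}{-82} \cdot 10 = \left(- \frac{1}{82}\right) \left(-3689\right) 10 = \frac{3689}{82} \cdot 10 = \frac{18445}{41}$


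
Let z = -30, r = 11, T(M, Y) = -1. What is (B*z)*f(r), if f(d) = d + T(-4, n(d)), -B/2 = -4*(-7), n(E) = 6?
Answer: 16800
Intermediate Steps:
B = -56 (B = -(-8)*(-7) = -2*28 = -56)
f(d) = -1 + d (f(d) = d - 1 = -1 + d)
(B*z)*f(r) = (-56*(-30))*(-1 + 11) = 1680*10 = 16800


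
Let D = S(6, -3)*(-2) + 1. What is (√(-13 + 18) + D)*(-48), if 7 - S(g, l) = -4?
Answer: 1008 - 48*√5 ≈ 900.67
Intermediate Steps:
S(g, l) = 11 (S(g, l) = 7 - 1*(-4) = 7 + 4 = 11)
D = -21 (D = 11*(-2) + 1 = -22 + 1 = -21)
(√(-13 + 18) + D)*(-48) = (√(-13 + 18) - 21)*(-48) = (√5 - 21)*(-48) = (-21 + √5)*(-48) = 1008 - 48*√5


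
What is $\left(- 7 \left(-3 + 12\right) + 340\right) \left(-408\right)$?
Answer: $-113016$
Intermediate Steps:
$\left(- 7 \left(-3 + 12\right) + 340\right) \left(-408\right) = \left(\left(-7\right) 9 + 340\right) \left(-408\right) = \left(-63 + 340\right) \left(-408\right) = 277 \left(-408\right) = -113016$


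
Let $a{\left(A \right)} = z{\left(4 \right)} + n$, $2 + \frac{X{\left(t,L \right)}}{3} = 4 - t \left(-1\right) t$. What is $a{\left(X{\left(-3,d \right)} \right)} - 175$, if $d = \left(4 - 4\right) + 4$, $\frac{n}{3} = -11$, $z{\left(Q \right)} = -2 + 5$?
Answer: $-205$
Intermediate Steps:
$z{\left(Q \right)} = 3$
$n = -33$ ($n = 3 \left(-11\right) = -33$)
$d = 4$ ($d = 0 + 4 = 4$)
$X{\left(t,L \right)} = 6 + 3 t^{2}$ ($X{\left(t,L \right)} = -6 + 3 \left(4 - t \left(-1\right) t\right) = -6 + 3 \left(4 - - t t\right) = -6 + 3 \left(4 - - t^{2}\right) = -6 + 3 \left(4 + t^{2}\right) = -6 + \left(12 + 3 t^{2}\right) = 6 + 3 t^{2}$)
$a{\left(A \right)} = -30$ ($a{\left(A \right)} = 3 - 33 = -30$)
$a{\left(X{\left(-3,d \right)} \right)} - 175 = -30 - 175 = -205$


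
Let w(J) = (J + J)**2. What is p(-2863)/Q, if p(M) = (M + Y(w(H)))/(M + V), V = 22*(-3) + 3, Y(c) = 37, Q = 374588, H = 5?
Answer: 1413/548022244 ≈ 2.5784e-6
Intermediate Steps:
w(J) = 4*J**2 (w(J) = (2*J)**2 = 4*J**2)
V = -63 (V = -66 + 3 = -63)
p(M) = (37 + M)/(-63 + M) (p(M) = (M + 37)/(M - 63) = (37 + M)/(-63 + M))
p(-2863)/Q = ((37 - 2863)/(-63 - 2863))/374588 = (-2826/(-2926))*(1/374588) = -1/2926*(-2826)*(1/374588) = (1413/1463)*(1/374588) = 1413/548022244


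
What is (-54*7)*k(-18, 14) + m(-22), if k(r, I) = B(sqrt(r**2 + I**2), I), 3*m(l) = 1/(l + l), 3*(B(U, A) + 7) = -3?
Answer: 399167/132 ≈ 3024.0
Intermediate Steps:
B(U, A) = -8 (B(U, A) = -7 + (1/3)*(-3) = -7 - 1 = -8)
m(l) = 1/(6*l) (m(l) = 1/(3*(l + l)) = 1/(3*((2*l))) = (1/(2*l))/3 = 1/(6*l))
k(r, I) = -8
(-54*7)*k(-18, 14) + m(-22) = -54*7*(-8) + (1/6)/(-22) = -378*(-8) + (1/6)*(-1/22) = 3024 - 1/132 = 399167/132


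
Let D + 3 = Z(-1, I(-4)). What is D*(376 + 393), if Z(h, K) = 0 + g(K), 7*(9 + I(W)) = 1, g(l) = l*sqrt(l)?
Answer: -2307 - 47678*I*sqrt(434)/49 ≈ -2307.0 - 20271.0*I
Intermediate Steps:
g(l) = l**(3/2)
I(W) = -62/7 (I(W) = -9 + (1/7)*1 = -9 + 1/7 = -62/7)
Z(h, K) = K**(3/2) (Z(h, K) = 0 + K**(3/2) = K**(3/2))
D = -3 - 62*I*sqrt(434)/49 (D = -3 + (-62/7)**(3/2) = -3 - 62*I*sqrt(434)/49 ≈ -3.0 - 26.36*I)
D*(376 + 393) = (-3 - 62*I*sqrt(434)/49)*(376 + 393) = (-3 - 62*I*sqrt(434)/49)*769 = -2307 - 47678*I*sqrt(434)/49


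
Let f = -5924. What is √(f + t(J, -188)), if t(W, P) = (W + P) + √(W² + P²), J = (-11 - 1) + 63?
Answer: √(-6061 + √37945) ≈ 76.591*I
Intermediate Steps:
J = 51 (J = -12 + 63 = 51)
t(W, P) = P + W + √(P² + W²) (t(W, P) = (P + W) + √(P² + W²) = P + W + √(P² + W²))
√(f + t(J, -188)) = √(-5924 + (-188 + 51 + √((-188)² + 51²))) = √(-5924 + (-188 + 51 + √(35344 + 2601))) = √(-5924 + (-188 + 51 + √37945)) = √(-5924 + (-137 + √37945)) = √(-6061 + √37945)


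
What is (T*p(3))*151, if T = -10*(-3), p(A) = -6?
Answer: -27180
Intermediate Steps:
T = 30
(T*p(3))*151 = (30*(-6))*151 = -180*151 = -27180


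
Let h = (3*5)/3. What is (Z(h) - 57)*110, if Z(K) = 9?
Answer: -5280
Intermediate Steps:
h = 5 (h = 15*(⅓) = 5)
(Z(h) - 57)*110 = (9 - 57)*110 = -48*110 = -5280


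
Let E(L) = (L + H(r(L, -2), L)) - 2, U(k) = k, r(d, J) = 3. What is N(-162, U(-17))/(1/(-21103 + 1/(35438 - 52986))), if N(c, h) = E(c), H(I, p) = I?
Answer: 59620786645/17548 ≈ 3.3976e+6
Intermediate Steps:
E(L) = 1 + L (E(L) = (L + 3) - 2 = (3 + L) - 2 = 1 + L)
N(c, h) = 1 + c
N(-162, U(-17))/(1/(-21103 + 1/(35438 - 52986))) = (1 - 162)/(1/(-21103 + 1/(35438 - 52986))) = -161/(1/(-21103 + 1/(-17548))) = -161/(1/(-21103 - 1/17548)) = -161/(1/(-370315445/17548)) = -161/(-17548/370315445) = -161*(-370315445/17548) = 59620786645/17548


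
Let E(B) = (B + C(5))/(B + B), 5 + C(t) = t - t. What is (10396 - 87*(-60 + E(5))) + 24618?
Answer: 40234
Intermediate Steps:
C(t) = -5 (C(t) = -5 + (t - t) = -5 + 0 = -5)
E(B) = (-5 + B)/(2*B) (E(B) = (B - 5)/(B + B) = (-5 + B)/((2*B)) = (-5 + B)*(1/(2*B)) = (-5 + B)/(2*B))
(10396 - 87*(-60 + E(5))) + 24618 = (10396 - 87*(-60 + (1/2)*(-5 + 5)/5)) + 24618 = (10396 - 87*(-60 + (1/2)*(1/5)*0)) + 24618 = (10396 - 87*(-60 + 0)) + 24618 = (10396 - 87*(-60)) + 24618 = (10396 + 5220) + 24618 = 15616 + 24618 = 40234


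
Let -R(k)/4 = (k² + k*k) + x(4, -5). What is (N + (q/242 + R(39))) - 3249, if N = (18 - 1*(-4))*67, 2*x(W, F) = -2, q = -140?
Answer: -1686689/121 ≈ -13940.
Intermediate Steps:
x(W, F) = -1 (x(W, F) = (½)*(-2) = -1)
R(k) = 4 - 8*k² (R(k) = -4*((k² + k*k) - 1) = -4*((k² + k²) - 1) = -4*(2*k² - 1) = -4*(-1 + 2*k²) = 4 - 8*k²)
N = 1474 (N = (18 + 4)*67 = 22*67 = 1474)
(N + (q/242 + R(39))) - 3249 = (1474 + (-140/242 + (4 - 8*39²))) - 3249 = (1474 + (-140*1/242 + (4 - 8*1521))) - 3249 = (1474 + (-70/121 + (4 - 12168))) - 3249 = (1474 + (-70/121 - 12164)) - 3249 = (1474 - 1471914/121) - 3249 = -1293560/121 - 3249 = -1686689/121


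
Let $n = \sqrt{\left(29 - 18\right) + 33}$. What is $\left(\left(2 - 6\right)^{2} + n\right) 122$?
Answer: $1952 + 244 \sqrt{11} \approx 2761.3$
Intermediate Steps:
$n = 2 \sqrt{11}$ ($n = \sqrt{\left(29 - 18\right) + 33} = \sqrt{11 + 33} = \sqrt{44} = 2 \sqrt{11} \approx 6.6332$)
$\left(\left(2 - 6\right)^{2} + n\right) 122 = \left(\left(2 - 6\right)^{2} + 2 \sqrt{11}\right) 122 = \left(\left(-4\right)^{2} + 2 \sqrt{11}\right) 122 = \left(16 + 2 \sqrt{11}\right) 122 = 1952 + 244 \sqrt{11}$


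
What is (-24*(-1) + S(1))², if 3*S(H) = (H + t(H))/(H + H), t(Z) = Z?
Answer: 5329/9 ≈ 592.11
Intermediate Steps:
S(H) = ⅓ (S(H) = ((H + H)/(H + H))/3 = ((2*H)/((2*H)))/3 = ((2*H)*(1/(2*H)))/3 = (⅓)*1 = ⅓)
(-24*(-1) + S(1))² = (-24*(-1) + ⅓)² = (24 + ⅓)² = (73/3)² = 5329/9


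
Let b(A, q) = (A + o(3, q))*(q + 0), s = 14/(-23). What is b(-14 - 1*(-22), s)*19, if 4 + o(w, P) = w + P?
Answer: -39102/529 ≈ -73.917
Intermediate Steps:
o(w, P) = -4 + P + w (o(w, P) = -4 + (w + P) = -4 + (P + w) = -4 + P + w)
s = -14/23 (s = 14*(-1/23) = -14/23 ≈ -0.60870)
b(A, q) = q*(-1 + A + q) (b(A, q) = (A + (-4 + q + 3))*(q + 0) = (A + (-1 + q))*q = (-1 + A + q)*q = q*(-1 + A + q))
b(-14 - 1*(-22), s)*19 = -14*(-1 + (-14 - 1*(-22)) - 14/23)/23*19 = -14*(-1 + (-14 + 22) - 14/23)/23*19 = -14*(-1 + 8 - 14/23)/23*19 = -14/23*147/23*19 = -2058/529*19 = -39102/529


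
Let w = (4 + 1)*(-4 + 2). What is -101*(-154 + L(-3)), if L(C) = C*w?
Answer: 12524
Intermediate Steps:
w = -10 (w = 5*(-2) = -10)
L(C) = -10*C (L(C) = C*(-10) = -10*C)
-101*(-154 + L(-3)) = -101*(-154 - 10*(-3)) = -101*(-154 + 30) = -101*(-124) = 12524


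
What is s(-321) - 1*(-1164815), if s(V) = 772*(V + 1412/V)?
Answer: 293267899/321 ≈ 9.1361e+5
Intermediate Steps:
s(V) = 772*V + 1090064/V
s(-321) - 1*(-1164815) = (772*(-321) + 1090064/(-321)) - 1*(-1164815) = (-247812 + 1090064*(-1/321)) + 1164815 = (-247812 - 1090064/321) + 1164815 = -80637716/321 + 1164815 = 293267899/321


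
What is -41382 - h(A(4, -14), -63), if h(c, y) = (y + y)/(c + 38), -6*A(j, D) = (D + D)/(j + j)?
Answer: -19158354/463 ≈ -41379.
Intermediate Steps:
A(j, D) = -D/(6*j) (A(j, D) = -(D + D)/(6*(j + j)) = -2*D/(6*(2*j)) = -2*D*1/(2*j)/6 = -D/(6*j))
h(c, y) = 2*y/(38 + c) (h(c, y) = (2*y)/(38 + c) = 2*y/(38 + c))
-41382 - h(A(4, -14), -63) = -41382 - 2*(-63)/(38 - ⅙*(-14)/4) = -41382 - 2*(-63)/(38 - ⅙*(-14)*¼) = -41382 - 2*(-63)/(38 + 7/12) = -41382 - 2*(-63)/463/12 = -41382 - 2*(-63)*12/463 = -41382 - 1*(-1512/463) = -41382 + 1512/463 = -19158354/463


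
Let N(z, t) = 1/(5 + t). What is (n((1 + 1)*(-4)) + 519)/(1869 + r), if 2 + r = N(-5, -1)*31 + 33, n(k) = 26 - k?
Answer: 2212/7631 ≈ 0.28987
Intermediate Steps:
r = 155/4 (r = -2 + (31/(5 - 1) + 33) = -2 + (31/4 + 33) = -2 + 163/4 = 155/4 ≈ 38.750)
(n((1 + 1)*(-4)) + 519)/(1869 + r) = ((26 - (1 + 1)*(-4)) + 519)/(1869 + 155/4) = ((26 - 2*(-4)) + 519)/(7631/4) = ((26 - 1*(-8)) + 519)*(4/7631) = ((26 + 8) + 519)*(4/7631) = (34 + 519)*(4/7631) = 553*(4/7631) = 2212/7631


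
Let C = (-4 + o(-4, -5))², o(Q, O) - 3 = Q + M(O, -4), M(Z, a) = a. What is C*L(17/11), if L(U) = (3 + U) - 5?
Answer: -405/11 ≈ -36.818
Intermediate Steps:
o(Q, O) = -1 + Q (o(Q, O) = 3 + (Q - 4) = 3 + (-4 + Q) = -1 + Q)
L(U) = -2 + U
C = 81 (C = (-4 + (-1 - 4))² = (-4 - 5)² = (-9)² = 81)
C*L(17/11) = 81*(-2 + 17/11) = 81*(-5/11) = -405/11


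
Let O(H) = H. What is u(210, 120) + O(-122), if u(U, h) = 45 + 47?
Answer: -30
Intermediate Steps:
u(U, h) = 92
u(210, 120) + O(-122) = 92 - 122 = -30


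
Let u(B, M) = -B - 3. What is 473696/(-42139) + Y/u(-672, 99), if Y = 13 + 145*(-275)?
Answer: -1996647442/28190991 ≈ -70.826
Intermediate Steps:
u(B, M) = -3 - B
Y = -39862 (Y = 13 - 39875 = -39862)
473696/(-42139) + Y/u(-672, 99) = 473696/(-42139) - 39862/(-3 - 1*(-672)) = 473696*(-1/42139) - 39862/(-3 + 672) = -473696/42139 - 39862/669 = -1996647442/28190991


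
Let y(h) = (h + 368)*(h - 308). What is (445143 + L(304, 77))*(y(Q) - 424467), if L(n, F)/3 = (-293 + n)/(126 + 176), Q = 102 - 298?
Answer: -68716212057945/302 ≈ -2.2754e+11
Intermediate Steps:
Q = -196
y(h) = (-308 + h)*(368 + h) (y(h) = (368 + h)*(-308 + h) = (-308 + h)*(368 + h))
L(n, F) = -879/302 + 3*n/302 (L(n, F) = 3*((-293 + n)/(126 + 176)) = 3*((-293 + n)/302) = 3*((-293 + n)*(1/302)) = 3*(-293/302 + n/302) = -879/302 + 3*n/302)
(445143 + L(304, 77))*(y(Q) - 424467) = (445143 + (-879/302 + (3/302)*304))*((-113344 + (-196)² + 60*(-196)) - 424467) = (445143 + (-879/302 + 456/151))*((-113344 + 38416 - 11760) - 424467) = (445143 + 33/302)*(-86688 - 424467) = (134433219/302)*(-511155) = -68716212057945/302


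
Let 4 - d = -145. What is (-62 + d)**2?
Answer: 7569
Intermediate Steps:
d = 149 (d = 4 - 1*(-145) = 4 + 145 = 149)
(-62 + d)**2 = (-62 + 149)**2 = 87**2 = 7569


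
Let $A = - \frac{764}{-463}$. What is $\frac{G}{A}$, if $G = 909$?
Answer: $\frac{420867}{764} \approx 550.87$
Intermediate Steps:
$A = \frac{764}{463}$ ($A = \left(-764\right) \left(- \frac{1}{463}\right) = \frac{764}{463} \approx 1.6501$)
$\frac{G}{A} = \frac{909}{\frac{764}{463}} = 909 \cdot \frac{463}{764} = \frac{420867}{764}$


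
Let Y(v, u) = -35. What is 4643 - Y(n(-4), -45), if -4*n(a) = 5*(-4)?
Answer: 4678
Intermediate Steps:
n(a) = 5 (n(a) = -5*(-4)/4 = -¼*(-20) = 5)
4643 - Y(n(-4), -45) = 4643 - 1*(-35) = 4643 + 35 = 4678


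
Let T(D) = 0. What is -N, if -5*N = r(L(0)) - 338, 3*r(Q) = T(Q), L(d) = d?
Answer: -338/5 ≈ -67.600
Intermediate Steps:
r(Q) = 0 (r(Q) = (⅓)*0 = 0)
N = 338/5 (N = -(0 - 338)/5 = -⅕*(-338) = 338/5 ≈ 67.600)
-N = -1*338/5 = -338/5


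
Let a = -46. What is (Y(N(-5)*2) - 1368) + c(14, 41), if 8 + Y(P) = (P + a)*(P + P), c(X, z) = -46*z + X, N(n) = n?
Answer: -2128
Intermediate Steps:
c(X, z) = X - 46*z
Y(P) = -8 + 2*P*(-46 + P) (Y(P) = -8 + (P - 46)*(P + P) = -8 + (-46 + P)*(2*P) = -8 + 2*P*(-46 + P))
(Y(N(-5)*2) - 1368) + c(14, 41) = ((-8 - (-460)*2 + 2*(-5*2)²) - 1368) + (14 - 46*41) = ((-8 - 92*(-10) + 2*(-10)²) - 1368) + (14 - 1886) = ((-8 + 920 + 2*100) - 1368) - 1872 = ((-8 + 920 + 200) - 1368) - 1872 = (1112 - 1368) - 1872 = -256 - 1872 = -2128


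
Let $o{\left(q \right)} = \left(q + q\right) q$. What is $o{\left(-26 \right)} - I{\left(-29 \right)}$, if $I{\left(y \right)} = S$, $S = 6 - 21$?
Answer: $1367$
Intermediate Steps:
$S = -15$ ($S = 6 - 21 = -15$)
$o{\left(q \right)} = 2 q^{2}$ ($o{\left(q \right)} = 2 q q = 2 q^{2}$)
$I{\left(y \right)} = -15$
$o{\left(-26 \right)} - I{\left(-29 \right)} = 2 \left(-26\right)^{2} - -15 = 2 \cdot 676 + 15 = 1352 + 15 = 1367$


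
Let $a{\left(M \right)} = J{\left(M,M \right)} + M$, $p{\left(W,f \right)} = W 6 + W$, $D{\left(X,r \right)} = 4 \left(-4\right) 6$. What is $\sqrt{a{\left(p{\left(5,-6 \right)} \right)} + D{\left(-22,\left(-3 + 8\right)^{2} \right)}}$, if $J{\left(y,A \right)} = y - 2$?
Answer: $2 i \sqrt{7} \approx 5.2915 i$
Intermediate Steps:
$D{\left(X,r \right)} = -96$ ($D{\left(X,r \right)} = \left(-16\right) 6 = -96$)
$J{\left(y,A \right)} = -2 + y$
$p{\left(W,f \right)} = 7 W$ ($p{\left(W,f \right)} = 6 W + W = 7 W$)
$a{\left(M \right)} = -2 + 2 M$ ($a{\left(M \right)} = \left(-2 + M\right) + M = -2 + 2 M$)
$\sqrt{a{\left(p{\left(5,-6 \right)} \right)} + D{\left(-22,\left(-3 + 8\right)^{2} \right)}} = \sqrt{\left(-2 + 2 \cdot 7 \cdot 5\right) - 96} = \sqrt{\left(-2 + 2 \cdot 35\right) - 96} = \sqrt{\left(-2 + 70\right) - 96} = \sqrt{68 - 96} = \sqrt{-28} = 2 i \sqrt{7}$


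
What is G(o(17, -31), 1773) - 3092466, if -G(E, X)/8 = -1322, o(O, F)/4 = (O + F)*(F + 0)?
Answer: -3081890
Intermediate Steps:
o(O, F) = 4*F*(F + O) (o(O, F) = 4*((O + F)*(F + 0)) = 4*((F + O)*F) = 4*(F*(F + O)) = 4*F*(F + O))
G(E, X) = 10576 (G(E, X) = -8*(-1322) = 10576)
G(o(17, -31), 1773) - 3092466 = 10576 - 3092466 = -3081890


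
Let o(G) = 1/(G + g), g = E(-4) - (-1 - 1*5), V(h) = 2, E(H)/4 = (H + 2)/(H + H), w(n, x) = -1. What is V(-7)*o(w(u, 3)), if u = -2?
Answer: ⅓ ≈ 0.33333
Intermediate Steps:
E(H) = 2*(2 + H)/H (E(H) = 4*((H + 2)/(H + H)) = 4*((2 + H)/((2*H))) = 4*((2 + H)*(1/(2*H))) = 4*((2 + H)/(2*H)) = 2*(2 + H)/H)
g = 7 (g = (2 + 4/(-4)) - (-1 - 1*5) = (2 + 4*(-¼)) - (-1 - 5) = (2 - 1) - 1*(-6) = 1 + 6 = 7)
o(G) = 1/(7 + G) (o(G) = 1/(G + 7) = 1/(7 + G))
V(-7)*o(w(u, 3)) = 2/(7 - 1) = 2/6 = 2*(⅙) = ⅓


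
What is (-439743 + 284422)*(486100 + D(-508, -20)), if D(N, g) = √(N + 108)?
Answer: -75501538100 - 3106420*I ≈ -7.5502e+10 - 3.1064e+6*I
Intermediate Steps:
D(N, g) = √(108 + N)
(-439743 + 284422)*(486100 + D(-508, -20)) = (-439743 + 284422)*(486100 + √(108 - 508)) = -155321*(486100 + √(-400)) = -155321*(486100 + 20*I) = -75501538100 - 3106420*I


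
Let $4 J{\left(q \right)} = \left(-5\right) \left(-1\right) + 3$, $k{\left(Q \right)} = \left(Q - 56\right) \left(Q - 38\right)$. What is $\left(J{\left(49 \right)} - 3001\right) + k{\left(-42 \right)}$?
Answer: $4841$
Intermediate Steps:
$k{\left(Q \right)} = \left(-56 + Q\right) \left(-38 + Q\right)$
$J{\left(q \right)} = 2$ ($J{\left(q \right)} = \frac{\left(-5\right) \left(-1\right) + 3}{4} = \frac{5 + 3}{4} = \frac{1}{4} \cdot 8 = 2$)
$\left(J{\left(49 \right)} - 3001\right) + k{\left(-42 \right)} = \left(2 - 3001\right) + \left(2128 + \left(-42\right)^{2} - -3948\right) = -2999 + \left(2128 + 1764 + 3948\right) = -2999 + 7840 = 4841$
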